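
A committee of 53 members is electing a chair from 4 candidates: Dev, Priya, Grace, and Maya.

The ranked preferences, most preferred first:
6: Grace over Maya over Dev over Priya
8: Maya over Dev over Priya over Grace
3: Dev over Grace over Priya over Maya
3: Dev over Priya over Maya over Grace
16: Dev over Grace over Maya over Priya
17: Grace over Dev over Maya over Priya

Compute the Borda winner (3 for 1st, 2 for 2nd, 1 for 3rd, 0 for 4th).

Dev

Dev: 6×1 + 8×2 + 3×3 + 3×3 + 16×3 + 17×2 = 122
Priya: 6×0 + 8×1 + 3×1 + 3×2 + 16×0 + 17×0 = 17
Grace: 6×3 + 8×0 + 3×2 + 3×0 + 16×2 + 17×3 = 107
Maya: 6×2 + 8×3 + 3×0 + 3×1 + 16×1 + 17×1 = 72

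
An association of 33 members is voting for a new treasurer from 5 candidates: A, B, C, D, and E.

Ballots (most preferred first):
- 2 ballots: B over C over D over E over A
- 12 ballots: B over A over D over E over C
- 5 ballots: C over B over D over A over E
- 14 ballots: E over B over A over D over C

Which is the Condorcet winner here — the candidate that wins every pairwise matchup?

B vs A: 33–0
B vs C: 28–5
B vs D: 33–0
B vs E: 19–14
B beats every other candidate.

B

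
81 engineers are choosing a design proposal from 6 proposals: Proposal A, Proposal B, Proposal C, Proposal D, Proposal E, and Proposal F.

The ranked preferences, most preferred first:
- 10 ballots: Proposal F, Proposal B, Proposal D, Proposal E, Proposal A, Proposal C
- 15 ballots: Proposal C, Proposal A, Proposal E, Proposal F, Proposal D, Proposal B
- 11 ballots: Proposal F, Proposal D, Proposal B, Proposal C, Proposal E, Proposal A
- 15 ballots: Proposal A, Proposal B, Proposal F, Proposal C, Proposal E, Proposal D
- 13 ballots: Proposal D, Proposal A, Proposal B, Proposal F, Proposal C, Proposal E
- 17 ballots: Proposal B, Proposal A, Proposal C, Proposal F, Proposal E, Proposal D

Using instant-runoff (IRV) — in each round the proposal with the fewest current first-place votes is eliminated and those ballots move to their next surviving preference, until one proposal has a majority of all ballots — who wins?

Proposal A

Round 1: Proposal A 15, Proposal B 17, Proposal C 15, Proposal D 13, Proposal E 0, Proposal F 21. Proposal E eliminated.
Round 2: Proposal A 15, Proposal B 17, Proposal C 15, Proposal D 13, Proposal F 21. Proposal D eliminated.
Round 3: Proposal A 28, Proposal B 17, Proposal C 15, Proposal F 21. Proposal C eliminated.
Round 4: Proposal A 43, Proposal B 17, Proposal F 21. Proposal A has a majority (≥41).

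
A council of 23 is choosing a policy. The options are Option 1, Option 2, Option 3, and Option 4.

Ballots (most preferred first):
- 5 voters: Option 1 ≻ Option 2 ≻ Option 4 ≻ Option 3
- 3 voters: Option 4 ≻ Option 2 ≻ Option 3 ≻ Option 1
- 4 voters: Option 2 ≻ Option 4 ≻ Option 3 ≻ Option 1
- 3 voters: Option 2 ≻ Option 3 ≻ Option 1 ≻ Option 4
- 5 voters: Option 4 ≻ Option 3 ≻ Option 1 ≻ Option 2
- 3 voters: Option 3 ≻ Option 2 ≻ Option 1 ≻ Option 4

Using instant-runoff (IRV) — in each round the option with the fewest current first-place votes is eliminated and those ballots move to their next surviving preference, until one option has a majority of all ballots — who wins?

Round 1: Option 1 5, Option 2 7, Option 3 3, Option 4 8. Option 3 eliminated.
Round 2: Option 1 5, Option 2 10, Option 4 8. Option 1 eliminated.
Round 3: Option 2 15, Option 4 8. Option 2 has a majority (≥12).

Option 2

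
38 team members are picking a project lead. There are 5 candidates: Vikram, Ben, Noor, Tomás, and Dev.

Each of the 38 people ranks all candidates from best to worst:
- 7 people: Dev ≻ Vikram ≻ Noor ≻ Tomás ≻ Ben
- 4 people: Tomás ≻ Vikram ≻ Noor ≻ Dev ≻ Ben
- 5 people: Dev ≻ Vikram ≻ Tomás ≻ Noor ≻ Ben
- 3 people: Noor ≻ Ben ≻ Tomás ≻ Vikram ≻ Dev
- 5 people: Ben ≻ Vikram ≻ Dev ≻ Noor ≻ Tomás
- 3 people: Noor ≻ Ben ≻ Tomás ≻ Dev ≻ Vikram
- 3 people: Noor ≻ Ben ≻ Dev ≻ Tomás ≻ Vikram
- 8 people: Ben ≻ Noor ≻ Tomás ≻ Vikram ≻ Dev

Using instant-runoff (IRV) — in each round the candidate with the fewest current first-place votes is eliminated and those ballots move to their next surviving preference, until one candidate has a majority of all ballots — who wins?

Noor

Round 1: Vikram 0, Ben 13, Noor 9, Tomás 4, Dev 12. Vikram eliminated.
Round 2: Ben 13, Noor 9, Tomás 4, Dev 12. Tomás eliminated.
Round 3: Ben 13, Noor 13, Dev 12. Dev eliminated.
Round 4: Ben 13, Noor 25. Noor has a majority (≥20).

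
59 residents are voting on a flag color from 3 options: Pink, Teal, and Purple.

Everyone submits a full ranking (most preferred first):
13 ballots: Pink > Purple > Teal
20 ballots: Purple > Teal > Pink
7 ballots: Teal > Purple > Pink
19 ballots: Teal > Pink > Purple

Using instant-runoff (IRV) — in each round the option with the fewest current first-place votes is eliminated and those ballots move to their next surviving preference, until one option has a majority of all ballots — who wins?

Purple

Round 1: Pink 13, Teal 26, Purple 20. Pink eliminated.
Round 2: Teal 26, Purple 33. Purple has a majority (≥30).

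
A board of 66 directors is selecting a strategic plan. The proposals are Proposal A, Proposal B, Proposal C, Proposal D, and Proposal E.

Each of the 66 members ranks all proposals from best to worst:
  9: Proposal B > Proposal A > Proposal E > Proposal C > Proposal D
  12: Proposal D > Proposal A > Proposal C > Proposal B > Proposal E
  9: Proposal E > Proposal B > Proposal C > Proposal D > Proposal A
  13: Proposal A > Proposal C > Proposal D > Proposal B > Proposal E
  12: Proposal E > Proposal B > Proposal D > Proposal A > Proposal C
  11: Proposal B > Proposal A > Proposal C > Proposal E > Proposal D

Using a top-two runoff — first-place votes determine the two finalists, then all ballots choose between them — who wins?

Round 1 first-place votes: Proposal A 13, Proposal B 20, Proposal C 0, Proposal D 12, Proposal E 21. Proposal E and Proposal B advance.
Runoff: Proposal E is ranked above Proposal B on 21 ballots, Proposal B above Proposal E on 45.

Proposal B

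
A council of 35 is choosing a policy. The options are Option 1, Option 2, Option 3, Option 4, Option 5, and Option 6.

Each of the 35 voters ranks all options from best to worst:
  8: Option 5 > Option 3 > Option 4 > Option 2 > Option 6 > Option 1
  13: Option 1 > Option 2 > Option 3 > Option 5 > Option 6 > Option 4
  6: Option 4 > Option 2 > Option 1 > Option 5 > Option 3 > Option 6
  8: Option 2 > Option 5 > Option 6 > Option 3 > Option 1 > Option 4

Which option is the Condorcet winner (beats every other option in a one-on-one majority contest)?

Option 2 vs Option 1: 22–13
Option 2 vs Option 3: 27–8
Option 2 vs Option 4: 21–14
Option 2 vs Option 5: 27–8
Option 2 vs Option 6: 35–0
Option 2 beats every other option.

Option 2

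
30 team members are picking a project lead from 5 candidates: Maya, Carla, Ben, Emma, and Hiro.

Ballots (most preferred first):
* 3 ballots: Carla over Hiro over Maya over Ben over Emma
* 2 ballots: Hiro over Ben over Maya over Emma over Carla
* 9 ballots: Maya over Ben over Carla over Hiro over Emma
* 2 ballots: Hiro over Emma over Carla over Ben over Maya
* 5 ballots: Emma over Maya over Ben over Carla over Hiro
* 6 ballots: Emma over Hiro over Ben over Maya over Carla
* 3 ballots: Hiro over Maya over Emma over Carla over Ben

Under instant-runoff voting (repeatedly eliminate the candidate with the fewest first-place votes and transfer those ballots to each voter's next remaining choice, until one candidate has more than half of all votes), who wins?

Hiro

Round 1: Maya 9, Carla 3, Ben 0, Emma 11, Hiro 7. Ben eliminated.
Round 2: Maya 9, Carla 3, Emma 11, Hiro 7. Carla eliminated.
Round 3: Maya 9, Emma 11, Hiro 10. Maya eliminated.
Round 4: Emma 11, Hiro 19. Hiro has a majority (≥16).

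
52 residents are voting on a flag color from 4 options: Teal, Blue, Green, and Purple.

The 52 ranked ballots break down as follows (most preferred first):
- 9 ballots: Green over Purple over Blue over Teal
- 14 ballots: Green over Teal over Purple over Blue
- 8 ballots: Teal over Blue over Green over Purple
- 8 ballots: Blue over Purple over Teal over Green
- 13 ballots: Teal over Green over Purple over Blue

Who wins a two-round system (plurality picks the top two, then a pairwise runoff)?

Round 1 first-place votes: Teal 21, Blue 8, Green 23, Purple 0. Green and Teal advance.
Runoff: Green is ranked above Teal on 23 ballots, Teal above Green on 29.

Teal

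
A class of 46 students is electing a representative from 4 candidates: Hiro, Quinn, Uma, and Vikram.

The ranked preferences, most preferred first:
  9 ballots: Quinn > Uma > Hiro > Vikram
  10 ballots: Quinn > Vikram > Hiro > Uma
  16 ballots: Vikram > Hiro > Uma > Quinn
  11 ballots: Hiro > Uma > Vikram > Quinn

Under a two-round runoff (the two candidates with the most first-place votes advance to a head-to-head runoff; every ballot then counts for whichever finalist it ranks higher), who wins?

Vikram

Round 1 first-place votes: Hiro 11, Quinn 19, Uma 0, Vikram 16. Quinn and Vikram advance.
Runoff: Quinn is ranked above Vikram on 19 ballots, Vikram above Quinn on 27.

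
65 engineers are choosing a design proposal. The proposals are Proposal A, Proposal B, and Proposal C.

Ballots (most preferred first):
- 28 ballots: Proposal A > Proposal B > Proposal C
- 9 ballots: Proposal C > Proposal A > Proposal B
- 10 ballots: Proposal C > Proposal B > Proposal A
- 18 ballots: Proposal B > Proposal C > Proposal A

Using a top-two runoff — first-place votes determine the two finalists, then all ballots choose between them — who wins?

Proposal C

Round 1 first-place votes: Proposal A 28, Proposal B 18, Proposal C 19. Proposal A and Proposal C advance.
Runoff: Proposal A is ranked above Proposal C on 28 ballots, Proposal C above Proposal A on 37.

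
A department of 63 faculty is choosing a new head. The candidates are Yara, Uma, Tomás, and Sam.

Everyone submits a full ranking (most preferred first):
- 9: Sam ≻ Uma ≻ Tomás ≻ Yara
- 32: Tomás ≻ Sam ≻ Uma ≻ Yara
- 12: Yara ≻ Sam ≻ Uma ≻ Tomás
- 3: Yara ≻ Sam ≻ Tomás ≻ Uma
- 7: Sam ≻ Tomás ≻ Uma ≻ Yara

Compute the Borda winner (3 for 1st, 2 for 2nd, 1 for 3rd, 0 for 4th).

Yara: 9×0 + 32×0 + 12×3 + 3×3 + 7×0 = 45
Uma: 9×2 + 32×1 + 12×1 + 3×0 + 7×1 = 69
Tomás: 9×1 + 32×3 + 12×0 + 3×1 + 7×2 = 122
Sam: 9×3 + 32×2 + 12×2 + 3×2 + 7×3 = 142

Sam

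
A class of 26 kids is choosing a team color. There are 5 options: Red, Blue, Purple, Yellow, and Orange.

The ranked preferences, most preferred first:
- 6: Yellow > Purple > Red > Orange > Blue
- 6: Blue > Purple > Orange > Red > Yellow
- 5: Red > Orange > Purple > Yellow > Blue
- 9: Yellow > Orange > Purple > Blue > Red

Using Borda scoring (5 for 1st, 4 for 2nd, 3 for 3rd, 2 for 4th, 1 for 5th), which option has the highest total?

Red: 6×3 + 6×2 + 5×5 + 9×1 = 64
Blue: 6×1 + 6×5 + 5×1 + 9×2 = 59
Purple: 6×4 + 6×4 + 5×3 + 9×3 = 90
Yellow: 6×5 + 6×1 + 5×2 + 9×5 = 91
Orange: 6×2 + 6×3 + 5×4 + 9×4 = 86

Yellow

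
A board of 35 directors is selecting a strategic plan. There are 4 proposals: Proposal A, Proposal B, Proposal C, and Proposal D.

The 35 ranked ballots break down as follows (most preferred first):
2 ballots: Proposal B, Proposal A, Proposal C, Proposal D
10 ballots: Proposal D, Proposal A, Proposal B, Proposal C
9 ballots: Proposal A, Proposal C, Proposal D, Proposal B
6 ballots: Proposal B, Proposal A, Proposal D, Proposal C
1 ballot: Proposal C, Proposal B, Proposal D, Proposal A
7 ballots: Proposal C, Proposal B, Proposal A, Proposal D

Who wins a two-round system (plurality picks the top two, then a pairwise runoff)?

Round 1 first-place votes: Proposal A 9, Proposal B 8, Proposal C 8, Proposal D 10. Proposal D and Proposal A advance.
Runoff: Proposal D is ranked above Proposal A on 11 ballots, Proposal A above Proposal D on 24.

Proposal A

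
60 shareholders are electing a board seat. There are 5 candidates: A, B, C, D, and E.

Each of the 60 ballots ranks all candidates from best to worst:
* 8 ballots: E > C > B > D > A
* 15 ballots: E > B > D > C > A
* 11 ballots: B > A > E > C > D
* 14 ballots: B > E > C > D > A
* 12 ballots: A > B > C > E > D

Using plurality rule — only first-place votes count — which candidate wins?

B

First-place votes: A 12, B 25, C 0, D 0, E 23.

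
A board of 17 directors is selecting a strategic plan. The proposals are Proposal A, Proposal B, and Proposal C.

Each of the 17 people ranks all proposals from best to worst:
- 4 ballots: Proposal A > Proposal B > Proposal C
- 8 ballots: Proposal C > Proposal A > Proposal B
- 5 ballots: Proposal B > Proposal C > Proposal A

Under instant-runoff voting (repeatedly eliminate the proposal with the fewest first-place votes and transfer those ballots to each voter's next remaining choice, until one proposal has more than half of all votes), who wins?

Proposal B

Round 1: Proposal A 4, Proposal B 5, Proposal C 8. Proposal A eliminated.
Round 2: Proposal B 9, Proposal C 8. Proposal B has a majority (≥9).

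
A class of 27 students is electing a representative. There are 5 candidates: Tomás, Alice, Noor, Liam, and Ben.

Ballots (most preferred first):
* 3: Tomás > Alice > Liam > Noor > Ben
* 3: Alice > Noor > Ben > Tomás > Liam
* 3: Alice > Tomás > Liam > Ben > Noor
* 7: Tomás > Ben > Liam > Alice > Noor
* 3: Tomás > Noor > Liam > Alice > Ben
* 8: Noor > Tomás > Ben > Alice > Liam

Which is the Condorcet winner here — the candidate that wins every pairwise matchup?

Tomás

Tomás vs Alice: 21–6
Tomás vs Noor: 16–11
Tomás vs Liam: 27–0
Tomás vs Ben: 24–3
Tomás beats every other candidate.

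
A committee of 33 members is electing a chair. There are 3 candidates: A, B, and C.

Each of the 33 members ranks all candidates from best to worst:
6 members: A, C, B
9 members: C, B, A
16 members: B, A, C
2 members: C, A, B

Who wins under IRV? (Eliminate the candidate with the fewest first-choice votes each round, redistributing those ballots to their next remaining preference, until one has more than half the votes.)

Round 1: A 6, B 16, C 11. A eliminated.
Round 2: B 16, C 17. C has a majority (≥17).

C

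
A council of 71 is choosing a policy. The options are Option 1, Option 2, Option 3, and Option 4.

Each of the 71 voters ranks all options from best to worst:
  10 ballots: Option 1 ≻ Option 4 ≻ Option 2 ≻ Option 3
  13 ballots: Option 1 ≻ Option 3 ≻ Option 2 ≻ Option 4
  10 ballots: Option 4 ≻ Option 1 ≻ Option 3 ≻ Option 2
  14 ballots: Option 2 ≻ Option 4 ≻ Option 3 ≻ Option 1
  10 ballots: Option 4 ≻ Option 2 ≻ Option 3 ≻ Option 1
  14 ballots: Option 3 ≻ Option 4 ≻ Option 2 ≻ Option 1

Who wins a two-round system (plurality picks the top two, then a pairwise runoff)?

Option 4

Round 1 first-place votes: Option 1 23, Option 2 14, Option 3 14, Option 4 20. Option 1 and Option 4 advance.
Runoff: Option 1 is ranked above Option 4 on 23 ballots, Option 4 above Option 1 on 48.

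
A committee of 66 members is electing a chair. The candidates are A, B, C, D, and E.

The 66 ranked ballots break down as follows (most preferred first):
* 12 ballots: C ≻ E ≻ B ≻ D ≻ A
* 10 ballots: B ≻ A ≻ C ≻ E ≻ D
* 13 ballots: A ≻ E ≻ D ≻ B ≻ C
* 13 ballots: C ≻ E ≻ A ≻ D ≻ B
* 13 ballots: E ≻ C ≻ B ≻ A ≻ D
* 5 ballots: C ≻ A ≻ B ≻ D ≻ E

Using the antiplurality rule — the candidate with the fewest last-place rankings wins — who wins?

E

Last-place votes: A 12, B 13, C 13, D 23, E 5.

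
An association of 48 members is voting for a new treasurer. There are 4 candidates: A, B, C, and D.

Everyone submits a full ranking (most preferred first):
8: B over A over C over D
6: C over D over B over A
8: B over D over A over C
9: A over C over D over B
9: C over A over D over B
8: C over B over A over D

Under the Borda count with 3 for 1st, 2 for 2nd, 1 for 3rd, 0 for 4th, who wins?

A: 8×2 + 6×0 + 8×1 + 9×3 + 9×2 + 8×1 = 77
B: 8×3 + 6×1 + 8×3 + 9×0 + 9×0 + 8×2 = 70
C: 8×1 + 6×3 + 8×0 + 9×2 + 9×3 + 8×3 = 95
D: 8×0 + 6×2 + 8×2 + 9×1 + 9×1 + 8×0 = 46

C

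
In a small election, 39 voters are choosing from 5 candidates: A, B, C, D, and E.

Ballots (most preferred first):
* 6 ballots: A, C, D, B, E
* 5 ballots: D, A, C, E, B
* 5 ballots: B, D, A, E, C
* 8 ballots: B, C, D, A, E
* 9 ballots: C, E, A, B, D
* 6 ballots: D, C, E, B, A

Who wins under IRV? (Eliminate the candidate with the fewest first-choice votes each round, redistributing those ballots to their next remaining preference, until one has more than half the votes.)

Round 1: A 6, B 13, C 9, D 11, E 0. E eliminated.
Round 2: A 6, B 13, C 9, D 11. A eliminated.
Round 3: B 13, C 15, D 11. D eliminated.
Round 4: B 13, C 26. C has a majority (≥20).

C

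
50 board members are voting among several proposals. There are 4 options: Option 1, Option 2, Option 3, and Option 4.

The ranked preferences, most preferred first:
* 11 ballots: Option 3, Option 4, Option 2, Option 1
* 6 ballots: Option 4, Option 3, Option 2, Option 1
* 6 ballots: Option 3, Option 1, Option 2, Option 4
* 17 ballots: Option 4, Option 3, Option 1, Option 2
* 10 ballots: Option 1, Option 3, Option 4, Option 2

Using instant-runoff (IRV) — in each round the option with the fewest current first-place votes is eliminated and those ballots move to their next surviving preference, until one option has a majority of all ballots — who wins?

Round 1: Option 1 10, Option 2 0, Option 3 17, Option 4 23. Option 2 eliminated.
Round 2: Option 1 10, Option 3 17, Option 4 23. Option 1 eliminated.
Round 3: Option 3 27, Option 4 23. Option 3 has a majority (≥26).

Option 3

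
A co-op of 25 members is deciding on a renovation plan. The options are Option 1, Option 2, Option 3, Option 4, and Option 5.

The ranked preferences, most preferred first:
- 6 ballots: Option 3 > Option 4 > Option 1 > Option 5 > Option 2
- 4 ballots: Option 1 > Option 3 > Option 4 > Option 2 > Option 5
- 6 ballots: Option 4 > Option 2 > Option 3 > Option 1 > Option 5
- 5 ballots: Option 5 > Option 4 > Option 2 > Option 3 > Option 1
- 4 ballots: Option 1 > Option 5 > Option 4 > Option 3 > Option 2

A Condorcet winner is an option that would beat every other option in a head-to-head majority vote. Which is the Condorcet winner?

Option 4

Option 4 vs Option 1: 17–8
Option 4 vs Option 2: 25–0
Option 4 vs Option 3: 15–10
Option 4 vs Option 5: 16–9
Option 4 beats every other option.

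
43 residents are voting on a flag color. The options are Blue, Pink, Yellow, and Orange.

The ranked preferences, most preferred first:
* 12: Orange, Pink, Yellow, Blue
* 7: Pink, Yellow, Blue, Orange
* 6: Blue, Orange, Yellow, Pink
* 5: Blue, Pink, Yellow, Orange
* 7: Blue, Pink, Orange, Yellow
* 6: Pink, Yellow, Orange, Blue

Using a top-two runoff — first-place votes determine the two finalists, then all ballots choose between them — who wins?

Round 1 first-place votes: Blue 18, Pink 13, Yellow 0, Orange 12. Blue and Pink advance.
Runoff: Blue is ranked above Pink on 18 ballots, Pink above Blue on 25.

Pink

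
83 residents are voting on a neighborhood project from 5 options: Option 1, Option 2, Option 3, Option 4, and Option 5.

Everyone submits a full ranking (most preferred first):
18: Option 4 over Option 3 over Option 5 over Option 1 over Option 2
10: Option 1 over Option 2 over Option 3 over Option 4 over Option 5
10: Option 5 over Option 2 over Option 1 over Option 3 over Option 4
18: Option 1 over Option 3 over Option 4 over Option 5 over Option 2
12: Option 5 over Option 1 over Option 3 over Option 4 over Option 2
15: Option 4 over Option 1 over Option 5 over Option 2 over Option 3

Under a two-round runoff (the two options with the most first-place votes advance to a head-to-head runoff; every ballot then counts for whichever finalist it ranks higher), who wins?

Option 1

Round 1 first-place votes: Option 1 28, Option 2 0, Option 3 0, Option 4 33, Option 5 22. Option 4 and Option 1 advance.
Runoff: Option 4 is ranked above Option 1 on 33 ballots, Option 1 above Option 4 on 50.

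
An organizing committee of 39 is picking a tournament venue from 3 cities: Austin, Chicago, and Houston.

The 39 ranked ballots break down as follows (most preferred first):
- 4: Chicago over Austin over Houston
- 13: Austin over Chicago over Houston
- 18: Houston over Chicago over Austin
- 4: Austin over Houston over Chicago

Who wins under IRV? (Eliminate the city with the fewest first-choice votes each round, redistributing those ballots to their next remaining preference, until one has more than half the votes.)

Round 1: Austin 17, Chicago 4, Houston 18. Chicago eliminated.
Round 2: Austin 21, Houston 18. Austin has a majority (≥20).

Austin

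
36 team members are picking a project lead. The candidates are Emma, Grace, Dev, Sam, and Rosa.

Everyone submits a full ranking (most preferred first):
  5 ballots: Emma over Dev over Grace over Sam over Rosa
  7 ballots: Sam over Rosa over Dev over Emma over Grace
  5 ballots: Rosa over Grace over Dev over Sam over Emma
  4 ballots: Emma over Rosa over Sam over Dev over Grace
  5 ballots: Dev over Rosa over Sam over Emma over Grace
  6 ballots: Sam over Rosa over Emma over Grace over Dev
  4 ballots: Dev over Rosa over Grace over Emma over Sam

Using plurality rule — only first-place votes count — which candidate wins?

Sam

First-place votes: Emma 9, Grace 0, Dev 9, Sam 13, Rosa 5.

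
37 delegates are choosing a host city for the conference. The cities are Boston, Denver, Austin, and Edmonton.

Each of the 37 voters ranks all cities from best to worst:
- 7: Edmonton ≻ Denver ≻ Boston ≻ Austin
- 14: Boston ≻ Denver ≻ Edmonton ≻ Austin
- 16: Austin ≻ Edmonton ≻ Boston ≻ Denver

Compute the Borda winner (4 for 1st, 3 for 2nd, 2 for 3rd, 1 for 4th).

Boston: 7×2 + 14×4 + 16×2 = 102
Denver: 7×3 + 14×3 + 16×1 = 79
Austin: 7×1 + 14×1 + 16×4 = 85
Edmonton: 7×4 + 14×2 + 16×3 = 104

Edmonton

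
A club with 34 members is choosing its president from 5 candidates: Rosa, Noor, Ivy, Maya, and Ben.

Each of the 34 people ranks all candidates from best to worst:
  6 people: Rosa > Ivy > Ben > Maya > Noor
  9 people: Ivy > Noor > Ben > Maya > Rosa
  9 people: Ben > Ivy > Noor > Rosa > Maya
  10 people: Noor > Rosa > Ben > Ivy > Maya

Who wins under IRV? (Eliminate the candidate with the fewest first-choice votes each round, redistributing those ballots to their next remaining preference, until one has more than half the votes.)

Round 1: Rosa 6, Noor 10, Ivy 9, Maya 0, Ben 9. Maya eliminated.
Round 2: Rosa 6, Noor 10, Ivy 9, Ben 9. Rosa eliminated.
Round 3: Noor 10, Ivy 15, Ben 9. Ben eliminated.
Round 4: Noor 10, Ivy 24. Ivy has a majority (≥18).

Ivy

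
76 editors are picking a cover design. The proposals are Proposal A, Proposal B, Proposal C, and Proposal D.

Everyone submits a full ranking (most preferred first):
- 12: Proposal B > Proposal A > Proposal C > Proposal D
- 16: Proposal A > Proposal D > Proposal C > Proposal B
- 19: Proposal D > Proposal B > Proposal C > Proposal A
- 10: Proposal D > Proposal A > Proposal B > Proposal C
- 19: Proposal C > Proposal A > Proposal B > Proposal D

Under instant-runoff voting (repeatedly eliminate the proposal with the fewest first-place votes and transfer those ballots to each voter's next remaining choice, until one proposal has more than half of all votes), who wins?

Proposal A

Round 1: Proposal A 16, Proposal B 12, Proposal C 19, Proposal D 29. Proposal B eliminated.
Round 2: Proposal A 28, Proposal C 19, Proposal D 29. Proposal C eliminated.
Round 3: Proposal A 47, Proposal D 29. Proposal A has a majority (≥39).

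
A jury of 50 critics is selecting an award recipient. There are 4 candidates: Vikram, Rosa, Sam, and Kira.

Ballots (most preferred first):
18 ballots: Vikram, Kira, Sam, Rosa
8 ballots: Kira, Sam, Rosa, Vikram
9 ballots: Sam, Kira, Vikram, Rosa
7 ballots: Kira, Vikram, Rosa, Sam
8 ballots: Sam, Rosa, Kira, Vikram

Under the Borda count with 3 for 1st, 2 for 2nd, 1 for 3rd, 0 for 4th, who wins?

Vikram: 18×3 + 8×0 + 9×1 + 7×2 + 8×0 = 77
Rosa: 18×0 + 8×1 + 9×0 + 7×1 + 8×2 = 31
Sam: 18×1 + 8×2 + 9×3 + 7×0 + 8×3 = 85
Kira: 18×2 + 8×3 + 9×2 + 7×3 + 8×1 = 107

Kira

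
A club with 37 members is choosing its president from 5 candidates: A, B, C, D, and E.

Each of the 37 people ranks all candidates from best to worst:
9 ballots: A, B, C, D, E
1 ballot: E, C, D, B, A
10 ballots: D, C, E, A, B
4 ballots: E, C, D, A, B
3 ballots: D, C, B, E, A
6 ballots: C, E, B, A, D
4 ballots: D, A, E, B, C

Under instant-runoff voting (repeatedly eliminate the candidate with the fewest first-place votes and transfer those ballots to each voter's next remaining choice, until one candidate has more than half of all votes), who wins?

C

Round 1: A 9, B 0, C 6, D 17, E 5. B eliminated.
Round 2: A 9, C 6, D 17, E 5. E eliminated.
Round 3: A 9, C 11, D 17. A eliminated.
Round 4: C 20, D 17. C has a majority (≥19).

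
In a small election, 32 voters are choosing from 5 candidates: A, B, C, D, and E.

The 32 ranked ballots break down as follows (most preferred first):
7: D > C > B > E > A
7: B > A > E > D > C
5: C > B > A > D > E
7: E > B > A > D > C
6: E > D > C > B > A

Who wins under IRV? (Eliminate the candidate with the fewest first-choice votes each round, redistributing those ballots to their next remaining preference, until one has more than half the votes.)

B

Round 1: A 0, B 7, C 5, D 7, E 13. A eliminated.
Round 2: B 7, C 5, D 7, E 13. C eliminated.
Round 3: B 12, D 7, E 13. D eliminated.
Round 4: B 19, E 13. B has a majority (≥17).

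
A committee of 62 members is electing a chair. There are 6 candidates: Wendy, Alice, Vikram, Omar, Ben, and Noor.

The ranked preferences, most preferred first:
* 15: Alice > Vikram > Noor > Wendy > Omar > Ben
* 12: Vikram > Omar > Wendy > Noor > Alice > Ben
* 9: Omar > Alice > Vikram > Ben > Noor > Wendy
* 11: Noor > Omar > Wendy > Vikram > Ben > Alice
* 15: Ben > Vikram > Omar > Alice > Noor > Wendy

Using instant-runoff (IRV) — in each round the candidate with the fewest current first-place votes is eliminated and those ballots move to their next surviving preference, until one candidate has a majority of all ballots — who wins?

Vikram

Round 1: Wendy 0, Alice 15, Vikram 12, Omar 9, Ben 15, Noor 11. Wendy eliminated.
Round 2: Alice 15, Vikram 12, Omar 9, Ben 15, Noor 11. Omar eliminated.
Round 3: Alice 24, Vikram 12, Ben 15, Noor 11. Noor eliminated.
Round 4: Alice 24, Vikram 23, Ben 15. Ben eliminated.
Round 5: Alice 24, Vikram 38. Vikram has a majority (≥32).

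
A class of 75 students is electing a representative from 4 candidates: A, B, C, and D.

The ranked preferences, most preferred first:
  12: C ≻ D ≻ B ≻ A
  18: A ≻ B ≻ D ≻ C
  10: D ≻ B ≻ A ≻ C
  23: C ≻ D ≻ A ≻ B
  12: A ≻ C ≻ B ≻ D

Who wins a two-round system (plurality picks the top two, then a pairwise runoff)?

A

Round 1 first-place votes: A 30, B 0, C 35, D 10. C and A advance.
Runoff: C is ranked above A on 35 ballots, A above C on 40.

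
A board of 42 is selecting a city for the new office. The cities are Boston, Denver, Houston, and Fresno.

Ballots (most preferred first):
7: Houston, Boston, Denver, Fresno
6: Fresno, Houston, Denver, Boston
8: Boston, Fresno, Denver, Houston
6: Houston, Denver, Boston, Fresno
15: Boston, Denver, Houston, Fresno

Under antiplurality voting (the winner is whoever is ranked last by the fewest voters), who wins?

Last-place votes: Boston 6, Denver 0, Houston 8, Fresno 28.

Denver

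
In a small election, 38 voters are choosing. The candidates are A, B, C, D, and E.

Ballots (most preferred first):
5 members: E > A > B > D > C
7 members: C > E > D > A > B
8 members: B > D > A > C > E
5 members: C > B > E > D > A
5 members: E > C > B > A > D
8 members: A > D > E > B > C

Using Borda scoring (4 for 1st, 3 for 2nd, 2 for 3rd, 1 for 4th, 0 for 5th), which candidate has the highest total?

A: 5×3 + 7×1 + 8×2 + 5×0 + 5×1 + 8×4 = 75
B: 5×2 + 7×0 + 8×4 + 5×3 + 5×2 + 8×1 = 75
C: 5×0 + 7×4 + 8×1 + 5×4 + 5×3 + 8×0 = 71
D: 5×1 + 7×2 + 8×3 + 5×1 + 5×0 + 8×3 = 72
E: 5×4 + 7×3 + 8×0 + 5×2 + 5×4 + 8×2 = 87

E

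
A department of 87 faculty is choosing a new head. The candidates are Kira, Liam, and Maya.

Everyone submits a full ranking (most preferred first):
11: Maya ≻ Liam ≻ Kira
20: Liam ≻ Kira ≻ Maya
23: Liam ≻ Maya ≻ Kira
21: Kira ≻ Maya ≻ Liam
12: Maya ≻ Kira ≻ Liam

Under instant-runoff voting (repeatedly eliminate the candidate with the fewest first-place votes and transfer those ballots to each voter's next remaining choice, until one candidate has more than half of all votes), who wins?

Maya

Round 1: Kira 21, Liam 43, Maya 23. Kira eliminated.
Round 2: Liam 43, Maya 44. Maya has a majority (≥44).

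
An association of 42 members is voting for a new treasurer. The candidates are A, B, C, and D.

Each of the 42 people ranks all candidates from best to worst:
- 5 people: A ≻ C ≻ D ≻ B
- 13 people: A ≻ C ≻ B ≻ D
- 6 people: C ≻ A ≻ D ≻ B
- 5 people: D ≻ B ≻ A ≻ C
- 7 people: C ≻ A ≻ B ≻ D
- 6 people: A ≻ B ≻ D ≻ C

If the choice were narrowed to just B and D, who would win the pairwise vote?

B

B is ranked above D on 26 ballots; D above B on 16.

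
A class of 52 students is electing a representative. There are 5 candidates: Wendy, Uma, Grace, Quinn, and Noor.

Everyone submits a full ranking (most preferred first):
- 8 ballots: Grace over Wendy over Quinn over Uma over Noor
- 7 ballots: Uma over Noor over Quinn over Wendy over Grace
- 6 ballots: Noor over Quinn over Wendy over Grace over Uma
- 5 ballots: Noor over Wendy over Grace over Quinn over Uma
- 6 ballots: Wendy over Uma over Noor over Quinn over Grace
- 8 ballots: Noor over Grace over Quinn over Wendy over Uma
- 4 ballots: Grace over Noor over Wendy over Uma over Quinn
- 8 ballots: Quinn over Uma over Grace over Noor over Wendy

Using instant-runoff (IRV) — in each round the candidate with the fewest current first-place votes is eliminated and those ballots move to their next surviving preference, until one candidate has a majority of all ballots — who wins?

Round 1: Wendy 6, Uma 7, Grace 12, Quinn 8, Noor 19. Wendy eliminated.
Round 2: Uma 13, Grace 12, Quinn 8, Noor 19. Quinn eliminated.
Round 3: Uma 21, Grace 12, Noor 19. Grace eliminated.
Round 4: Uma 29, Noor 23. Uma has a majority (≥27).

Uma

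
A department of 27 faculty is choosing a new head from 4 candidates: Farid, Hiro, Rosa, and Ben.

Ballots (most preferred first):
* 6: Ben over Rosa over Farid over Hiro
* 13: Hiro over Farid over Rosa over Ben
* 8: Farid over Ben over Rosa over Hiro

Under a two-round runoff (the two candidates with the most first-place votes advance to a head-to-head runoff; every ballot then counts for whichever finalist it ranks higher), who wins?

Farid

Round 1 first-place votes: Farid 8, Hiro 13, Rosa 0, Ben 6. Hiro and Farid advance.
Runoff: Hiro is ranked above Farid on 13 ballots, Farid above Hiro on 14.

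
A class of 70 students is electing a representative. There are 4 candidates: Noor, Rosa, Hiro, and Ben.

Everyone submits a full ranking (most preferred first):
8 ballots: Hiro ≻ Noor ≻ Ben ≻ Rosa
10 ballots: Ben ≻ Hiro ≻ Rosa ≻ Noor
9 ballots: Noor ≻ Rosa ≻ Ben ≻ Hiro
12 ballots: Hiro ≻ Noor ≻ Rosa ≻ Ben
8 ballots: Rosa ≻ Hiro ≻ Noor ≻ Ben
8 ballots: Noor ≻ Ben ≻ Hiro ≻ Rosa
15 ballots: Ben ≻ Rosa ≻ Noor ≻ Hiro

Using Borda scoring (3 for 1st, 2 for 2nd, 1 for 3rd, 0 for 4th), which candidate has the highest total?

Noor: 8×2 + 10×0 + 9×3 + 12×2 + 8×1 + 8×3 + 15×1 = 114
Rosa: 8×0 + 10×1 + 9×2 + 12×1 + 8×3 + 8×0 + 15×2 = 94
Hiro: 8×3 + 10×2 + 9×0 + 12×3 + 8×2 + 8×1 + 15×0 = 104
Ben: 8×1 + 10×3 + 9×1 + 12×0 + 8×0 + 8×2 + 15×3 = 108

Noor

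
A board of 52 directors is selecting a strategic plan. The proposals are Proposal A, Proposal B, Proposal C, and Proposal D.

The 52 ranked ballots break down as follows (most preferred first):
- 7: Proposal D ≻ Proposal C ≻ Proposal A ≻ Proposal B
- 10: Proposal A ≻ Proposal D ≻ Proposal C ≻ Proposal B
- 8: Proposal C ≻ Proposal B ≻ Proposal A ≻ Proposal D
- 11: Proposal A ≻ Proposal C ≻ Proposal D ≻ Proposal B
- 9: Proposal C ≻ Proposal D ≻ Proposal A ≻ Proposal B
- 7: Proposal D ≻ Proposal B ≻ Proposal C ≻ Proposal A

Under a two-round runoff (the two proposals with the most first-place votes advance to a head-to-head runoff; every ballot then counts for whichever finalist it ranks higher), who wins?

Round 1 first-place votes: Proposal A 21, Proposal B 0, Proposal C 17, Proposal D 14. Proposal A and Proposal C advance.
Runoff: Proposal A is ranked above Proposal C on 21 ballots, Proposal C above Proposal A on 31.

Proposal C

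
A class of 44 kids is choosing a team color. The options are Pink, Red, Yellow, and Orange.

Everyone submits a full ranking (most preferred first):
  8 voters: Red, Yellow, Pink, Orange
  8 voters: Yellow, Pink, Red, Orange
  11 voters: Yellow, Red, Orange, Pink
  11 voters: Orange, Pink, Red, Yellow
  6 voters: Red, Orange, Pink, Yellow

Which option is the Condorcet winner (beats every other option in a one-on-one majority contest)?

Red

Red vs Pink: 25–19
Red vs Yellow: 25–19
Red vs Orange: 33–11
Red beats every other option.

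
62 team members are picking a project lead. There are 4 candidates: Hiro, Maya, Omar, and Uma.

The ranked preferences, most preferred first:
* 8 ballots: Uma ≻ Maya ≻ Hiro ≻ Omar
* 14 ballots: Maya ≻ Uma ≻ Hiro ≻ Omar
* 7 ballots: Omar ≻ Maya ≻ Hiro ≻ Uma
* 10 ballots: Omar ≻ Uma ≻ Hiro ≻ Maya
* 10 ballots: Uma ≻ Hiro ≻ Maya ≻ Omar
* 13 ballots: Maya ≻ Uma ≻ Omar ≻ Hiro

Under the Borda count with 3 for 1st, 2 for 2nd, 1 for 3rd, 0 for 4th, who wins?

Hiro: 8×1 + 14×1 + 7×1 + 10×1 + 10×2 + 13×0 = 59
Maya: 8×2 + 14×3 + 7×2 + 10×0 + 10×1 + 13×3 = 121
Omar: 8×0 + 14×0 + 7×3 + 10×3 + 10×0 + 13×1 = 64
Uma: 8×3 + 14×2 + 7×0 + 10×2 + 10×3 + 13×2 = 128

Uma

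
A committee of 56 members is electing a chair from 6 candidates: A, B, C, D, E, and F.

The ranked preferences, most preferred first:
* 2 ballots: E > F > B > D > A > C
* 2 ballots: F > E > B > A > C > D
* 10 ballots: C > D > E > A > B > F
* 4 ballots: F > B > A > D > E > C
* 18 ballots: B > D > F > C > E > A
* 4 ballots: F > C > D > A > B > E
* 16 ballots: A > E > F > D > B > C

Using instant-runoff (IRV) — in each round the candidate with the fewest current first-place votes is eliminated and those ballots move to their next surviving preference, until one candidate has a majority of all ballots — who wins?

Round 1: A 16, B 18, C 10, D 0, E 2, F 10. D eliminated.
Round 2: A 16, B 18, C 10, E 2, F 10. E eliminated.
Round 3: A 16, B 18, C 10, F 12. C eliminated.
Round 4: A 26, B 18, F 12. F eliminated.
Round 5: A 30, B 26. A has a majority (≥29).

A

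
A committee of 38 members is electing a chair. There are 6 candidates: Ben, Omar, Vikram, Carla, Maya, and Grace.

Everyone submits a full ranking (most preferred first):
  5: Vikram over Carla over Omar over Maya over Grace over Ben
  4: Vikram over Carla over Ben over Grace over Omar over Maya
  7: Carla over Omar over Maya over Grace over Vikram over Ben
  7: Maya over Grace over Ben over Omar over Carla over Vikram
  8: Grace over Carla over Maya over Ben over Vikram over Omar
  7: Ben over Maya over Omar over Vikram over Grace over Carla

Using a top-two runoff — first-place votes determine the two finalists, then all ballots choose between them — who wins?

Round 1 first-place votes: Ben 7, Omar 0, Vikram 9, Carla 7, Maya 7, Grace 8. Vikram and Grace advance.
Runoff: Vikram is ranked above Grace on 16 ballots, Grace above Vikram on 22.

Grace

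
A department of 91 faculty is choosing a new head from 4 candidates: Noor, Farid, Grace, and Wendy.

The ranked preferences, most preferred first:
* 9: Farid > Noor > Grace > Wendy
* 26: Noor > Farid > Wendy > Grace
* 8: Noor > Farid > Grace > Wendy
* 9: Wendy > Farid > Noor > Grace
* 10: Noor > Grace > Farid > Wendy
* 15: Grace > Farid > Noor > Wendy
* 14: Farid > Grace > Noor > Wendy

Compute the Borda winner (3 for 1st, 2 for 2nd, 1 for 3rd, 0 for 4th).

Farid

Noor: 9×2 + 26×3 + 8×3 + 9×1 + 10×3 + 15×1 + 14×1 = 188
Farid: 9×3 + 26×2 + 8×2 + 9×2 + 10×1 + 15×2 + 14×3 = 195
Grace: 9×1 + 26×0 + 8×1 + 9×0 + 10×2 + 15×3 + 14×2 = 110
Wendy: 9×0 + 26×1 + 8×0 + 9×3 + 10×0 + 15×0 + 14×0 = 53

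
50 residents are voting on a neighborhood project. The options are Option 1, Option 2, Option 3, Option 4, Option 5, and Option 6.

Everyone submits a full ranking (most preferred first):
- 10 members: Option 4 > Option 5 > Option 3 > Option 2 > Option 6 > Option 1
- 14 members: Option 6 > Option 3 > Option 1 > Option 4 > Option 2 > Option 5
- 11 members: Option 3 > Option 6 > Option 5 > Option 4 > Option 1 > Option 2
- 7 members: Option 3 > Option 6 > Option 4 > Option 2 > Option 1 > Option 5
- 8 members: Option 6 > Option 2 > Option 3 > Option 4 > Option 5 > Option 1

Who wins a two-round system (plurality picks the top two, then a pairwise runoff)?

Round 1 first-place votes: Option 1 0, Option 2 0, Option 3 18, Option 4 10, Option 5 0, Option 6 22. Option 6 and Option 3 advance.
Runoff: Option 6 is ranked above Option 3 on 22 ballots, Option 3 above Option 6 on 28.

Option 3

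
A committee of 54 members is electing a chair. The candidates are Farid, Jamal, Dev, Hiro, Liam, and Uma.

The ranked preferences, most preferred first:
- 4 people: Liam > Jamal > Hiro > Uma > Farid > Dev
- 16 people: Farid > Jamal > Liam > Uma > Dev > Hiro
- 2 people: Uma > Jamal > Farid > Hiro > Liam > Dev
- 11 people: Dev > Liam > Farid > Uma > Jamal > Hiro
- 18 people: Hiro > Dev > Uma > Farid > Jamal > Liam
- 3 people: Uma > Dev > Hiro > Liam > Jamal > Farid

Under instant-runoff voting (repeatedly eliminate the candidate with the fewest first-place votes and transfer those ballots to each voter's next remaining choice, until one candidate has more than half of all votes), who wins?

Round 1: Farid 16, Jamal 0, Dev 11, Hiro 18, Liam 4, Uma 5. Jamal eliminated.
Round 2: Farid 16, Dev 11, Hiro 18, Liam 4, Uma 5. Liam eliminated.
Round 3: Farid 16, Dev 11, Hiro 22, Uma 5. Uma eliminated.
Round 4: Farid 18, Dev 14, Hiro 22. Dev eliminated.
Round 5: Farid 29, Hiro 25. Farid has a majority (≥28).

Farid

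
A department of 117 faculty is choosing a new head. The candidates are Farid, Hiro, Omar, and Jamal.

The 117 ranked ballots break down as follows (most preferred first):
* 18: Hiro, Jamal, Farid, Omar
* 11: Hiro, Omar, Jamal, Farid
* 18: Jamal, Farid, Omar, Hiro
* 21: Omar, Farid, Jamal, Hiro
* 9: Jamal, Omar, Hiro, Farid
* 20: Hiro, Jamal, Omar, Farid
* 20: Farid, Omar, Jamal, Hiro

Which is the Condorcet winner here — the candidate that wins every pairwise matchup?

Jamal vs Farid: 76–41
Jamal vs Hiro: 68–49
Jamal vs Omar: 65–52
Jamal beats every other candidate.

Jamal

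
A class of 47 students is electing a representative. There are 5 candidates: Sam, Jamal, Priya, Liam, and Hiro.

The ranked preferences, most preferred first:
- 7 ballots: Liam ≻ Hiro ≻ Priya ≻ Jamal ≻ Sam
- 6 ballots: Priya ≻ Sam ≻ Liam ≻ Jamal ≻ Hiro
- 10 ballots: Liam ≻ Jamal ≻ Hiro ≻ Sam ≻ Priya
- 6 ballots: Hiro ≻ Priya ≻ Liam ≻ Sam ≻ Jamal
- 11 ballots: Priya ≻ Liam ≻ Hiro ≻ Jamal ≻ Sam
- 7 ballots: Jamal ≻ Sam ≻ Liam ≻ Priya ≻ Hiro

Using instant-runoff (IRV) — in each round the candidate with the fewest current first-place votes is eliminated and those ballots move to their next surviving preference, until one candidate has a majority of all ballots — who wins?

Liam

Round 1: Sam 0, Jamal 7, Priya 17, Liam 17, Hiro 6. Sam eliminated.
Round 2: Jamal 7, Priya 17, Liam 17, Hiro 6. Hiro eliminated.
Round 3: Jamal 7, Priya 23, Liam 17. Jamal eliminated.
Round 4: Priya 23, Liam 24. Liam has a majority (≥24).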